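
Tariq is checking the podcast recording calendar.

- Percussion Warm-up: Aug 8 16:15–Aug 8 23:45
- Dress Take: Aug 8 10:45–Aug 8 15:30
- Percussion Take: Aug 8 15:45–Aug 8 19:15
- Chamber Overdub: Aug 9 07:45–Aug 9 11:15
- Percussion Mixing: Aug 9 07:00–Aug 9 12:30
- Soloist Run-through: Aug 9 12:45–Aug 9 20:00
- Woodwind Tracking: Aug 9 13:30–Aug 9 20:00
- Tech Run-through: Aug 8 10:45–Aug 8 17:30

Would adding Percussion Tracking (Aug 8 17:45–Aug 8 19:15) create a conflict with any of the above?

Yes — it overlaps Percussion Take, Percussion Warm-up

Tech Run-through: ends Aug 8 17:30 at or before Percussion Tracking starts Aug 8 17:45 → clear.
Dress Take: ends Aug 8 15:30 at or before Percussion Tracking starts Aug 8 17:45 → clear.
Percussion Take: starts Aug 8 15:45 before Percussion Tracking ends Aug 8 19:15, and ends Aug 8 19:15 after Percussion Tracking starts Aug 8 17:45 → overlap.
Percussion Warm-up: starts Aug 8 16:15 before Percussion Tracking ends Aug 8 19:15, and ends Aug 8 23:45 after Percussion Tracking starts Aug 8 17:45 → overlap.
Percussion Mixing: starts Aug 9 07:00 at or after Percussion Tracking ends Aug 8 19:15 → clear.
Chamber Overdub: starts Aug 9 07:45 at or after Percussion Tracking ends Aug 8 19:15 → clear.
Soloist Run-through: starts Aug 9 12:45 at or after Percussion Tracking ends Aug 8 19:15 → clear.
Woodwind Tracking: starts Aug 9 13:30 at or after Percussion Tracking ends Aug 8 19:15 → clear.
Percussion Tracking overlaps Percussion Take, Percussion Warm-up.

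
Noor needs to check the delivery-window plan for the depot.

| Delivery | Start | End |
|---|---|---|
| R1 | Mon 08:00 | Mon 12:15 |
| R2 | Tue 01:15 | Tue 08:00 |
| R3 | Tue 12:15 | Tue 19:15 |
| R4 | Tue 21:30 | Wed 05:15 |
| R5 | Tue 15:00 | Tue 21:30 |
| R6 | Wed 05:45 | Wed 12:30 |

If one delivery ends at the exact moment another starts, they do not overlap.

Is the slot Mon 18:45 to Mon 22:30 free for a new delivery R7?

Yes — the slot is free

R1: ends Mon 12:15 at or before R7 starts Mon 18:45 → clear.
R2: starts Tue 01:15 at or after R7 ends Mon 22:30 → clear.
R3: starts Tue 12:15 at or after R7 ends Mon 22:30 → clear.
R5: starts Tue 15:00 at or after R7 ends Mon 22:30 → clear.
R4: starts Tue 21:30 at or after R7 ends Mon 22:30 → clear.
R6: starts Wed 05:45 at or after R7 ends Mon 22:30 → clear.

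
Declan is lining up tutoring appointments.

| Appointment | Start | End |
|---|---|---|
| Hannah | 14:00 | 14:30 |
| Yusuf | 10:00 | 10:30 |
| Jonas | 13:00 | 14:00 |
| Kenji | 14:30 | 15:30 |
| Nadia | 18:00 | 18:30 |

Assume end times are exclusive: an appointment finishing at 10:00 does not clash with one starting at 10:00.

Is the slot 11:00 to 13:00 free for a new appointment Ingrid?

Yusuf: ends 10:30 at or before Ingrid starts 11:00 → clear.
Jonas: starts 13:00 at or after Ingrid ends 13:00 → clear.
Hannah: starts 14:00 at or after Ingrid ends 13:00 → clear.
Kenji: starts 14:30 at or after Ingrid ends 13:00 → clear.
Nadia: starts 18:00 at or after Ingrid ends 13:00 → clear.

Yes — the slot is free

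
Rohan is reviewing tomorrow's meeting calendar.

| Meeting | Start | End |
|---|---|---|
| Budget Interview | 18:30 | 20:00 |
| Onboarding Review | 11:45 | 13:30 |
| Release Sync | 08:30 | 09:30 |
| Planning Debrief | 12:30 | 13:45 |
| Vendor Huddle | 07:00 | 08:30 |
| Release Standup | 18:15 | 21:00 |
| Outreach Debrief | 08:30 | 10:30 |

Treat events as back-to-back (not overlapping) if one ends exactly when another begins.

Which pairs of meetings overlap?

Budget Interview & Release Standup, Onboarding Review & Planning Debrief, Outreach Debrief & Release Sync

Check each pair: they overlap iff neither finishes before the other starts.
Sorted by start: Vendor Huddle, Outreach Debrief, Release Sync, Onboarding Review, Planning Debrief, Release Standup, Budget Interview.
Outreach Debrief starts exactly when Vendor Huddle ends (back-to-back, no overlap), so nothing later overlaps Vendor Huddle either.
Release Sync starts before Outreach Debrief ends → Outreach Debrief and Release Sync overlap.
Onboarding Review starts after Outreach Debrief ends, so nothing later overlaps Outreach Debrief either.
Onboarding Review starts after Release Sync ends, so nothing later overlaps Release Sync either.
Planning Debrief starts before Onboarding Review ends → Onboarding Review and Planning Debrief overlap.
Release Standup starts after Onboarding Review ends, so nothing later overlaps Onboarding Review either.
Release Standup starts after Planning Debrief ends, so nothing later overlaps Planning Debrief either.
Budget Interview starts before Release Standup ends → Release Standup and Budget Interview overlap.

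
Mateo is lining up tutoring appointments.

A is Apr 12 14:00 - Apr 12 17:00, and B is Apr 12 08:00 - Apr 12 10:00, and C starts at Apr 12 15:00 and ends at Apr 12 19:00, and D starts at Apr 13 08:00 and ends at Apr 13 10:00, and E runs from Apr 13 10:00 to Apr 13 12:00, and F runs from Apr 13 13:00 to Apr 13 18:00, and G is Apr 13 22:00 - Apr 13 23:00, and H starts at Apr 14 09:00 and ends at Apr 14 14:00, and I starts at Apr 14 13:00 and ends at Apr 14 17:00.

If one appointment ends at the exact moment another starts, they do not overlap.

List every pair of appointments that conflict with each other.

Sorted by start: B, A, C, D, E, F, G, H, I.
A starts after B ends, so nothing later overlaps B either.
C starts before A ends → A and C overlap.
D starts after A ends, so nothing later overlaps A either.
D starts after C ends, so nothing later overlaps C either.
E starts exactly when D ends (back-to-back, no overlap), so nothing later overlaps D either.
F starts after E ends, so nothing later overlaps E either.
G starts after F ends, so nothing later overlaps F either.
H starts after G ends, so nothing later overlaps G either.
I starts before H ends → H and I overlap.

A & C, H & I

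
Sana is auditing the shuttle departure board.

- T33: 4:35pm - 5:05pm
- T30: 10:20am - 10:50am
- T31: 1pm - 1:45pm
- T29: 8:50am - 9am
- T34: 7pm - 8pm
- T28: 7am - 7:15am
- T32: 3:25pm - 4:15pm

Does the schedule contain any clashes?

No

Sorted by start: T28, T29, T30, T31, T32, T33, T34.
T29 starts after T28 ends — done with T28.
T30 starts after T29 ends — done with T29.
T31 starts after T30 ends — done with T30.
T32 starts after T31 ends — done with T31.
T33 starts after T32 ends — done with T32.
T34 starts after T33 ends.
Every pair is clear; the schedule has no overlaps.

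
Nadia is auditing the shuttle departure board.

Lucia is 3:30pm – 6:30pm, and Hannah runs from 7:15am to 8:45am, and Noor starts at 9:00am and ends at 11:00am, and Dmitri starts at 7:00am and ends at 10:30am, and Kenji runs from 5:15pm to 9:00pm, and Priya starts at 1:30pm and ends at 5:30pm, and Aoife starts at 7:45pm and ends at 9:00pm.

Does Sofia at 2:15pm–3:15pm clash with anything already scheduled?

Dmitri: ends 10:30am at or before Sofia starts 2:15pm → clear.
Hannah: ends 8:45am at or before Sofia starts 2:15pm → clear.
Noor: ends 11:00am at or before Sofia starts 2:15pm → clear.
Priya: starts 1:30pm before Sofia ends 3:15pm, and ends 5:30pm after Sofia starts 2:15pm → overlap.
Lucia: starts 3:30pm at or after Sofia ends 3:15pm → clear.
Kenji: starts 5:15pm at or after Sofia ends 3:15pm → clear.
Aoife: starts 7:45pm at or after Sofia ends 3:15pm → clear.
Sofia overlaps Priya.

Yes — it overlaps Priya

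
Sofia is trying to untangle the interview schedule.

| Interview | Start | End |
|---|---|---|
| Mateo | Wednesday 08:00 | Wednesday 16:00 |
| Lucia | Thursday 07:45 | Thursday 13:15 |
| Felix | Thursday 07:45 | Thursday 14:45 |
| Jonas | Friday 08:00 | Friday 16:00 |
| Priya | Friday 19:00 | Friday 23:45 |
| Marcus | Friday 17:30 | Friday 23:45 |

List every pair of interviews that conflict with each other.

Felix & Lucia, Marcus & Priya

Sorted by start: Mateo, Lucia, Felix, Jonas, Marcus, Priya.
Lucia starts after Mateo ends, so nothing later overlaps Mateo either.
Felix starts before Lucia ends → Lucia and Felix overlap.
Jonas starts after Lucia ends, so nothing later overlaps Lucia either.
Jonas starts after Felix ends, so nothing later overlaps Felix either.
Marcus starts after Jonas ends, so nothing later overlaps Jonas either.
Priya starts before Marcus ends → Marcus and Priya overlap.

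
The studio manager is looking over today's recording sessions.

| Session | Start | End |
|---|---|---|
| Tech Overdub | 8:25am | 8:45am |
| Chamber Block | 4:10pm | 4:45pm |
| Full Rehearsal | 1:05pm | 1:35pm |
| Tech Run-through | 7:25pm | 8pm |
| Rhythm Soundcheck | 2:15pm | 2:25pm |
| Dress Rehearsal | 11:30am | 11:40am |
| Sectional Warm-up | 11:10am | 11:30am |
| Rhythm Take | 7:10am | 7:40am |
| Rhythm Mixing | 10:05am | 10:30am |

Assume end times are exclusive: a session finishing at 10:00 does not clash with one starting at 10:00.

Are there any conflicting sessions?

No

Check each pair: they overlap iff neither finishes before the other starts.
Sorted by start: Rhythm Take, Tech Overdub, Rhythm Mixing, Sectional Warm-up, Dress Rehearsal, Full Rehearsal, Rhythm Soundcheck, Chamber Block, Tech Run-through.
Tech Overdub starts after Rhythm Take ends, so nothing later overlaps Rhythm Take either.
Rhythm Mixing starts after Tech Overdub ends, so nothing later overlaps Tech Overdub either.
Sectional Warm-up starts after Rhythm Mixing ends, so nothing later overlaps Rhythm Mixing either.
Dress Rehearsal starts exactly when Sectional Warm-up ends (back-to-back, no overlap), so nothing later overlaps Sectional Warm-up either.
Full Rehearsal starts after Dress Rehearsal ends, so nothing later overlaps Dress Rehearsal either.
Rhythm Soundcheck starts after Full Rehearsal ends, so nothing later overlaps Full Rehearsal either.
Chamber Block starts after Rhythm Soundcheck ends, so nothing later overlaps Rhythm Soundcheck either.
Tech Run-through starts after Chamber Block ends.
Every pair is clear; the schedule has no overlaps.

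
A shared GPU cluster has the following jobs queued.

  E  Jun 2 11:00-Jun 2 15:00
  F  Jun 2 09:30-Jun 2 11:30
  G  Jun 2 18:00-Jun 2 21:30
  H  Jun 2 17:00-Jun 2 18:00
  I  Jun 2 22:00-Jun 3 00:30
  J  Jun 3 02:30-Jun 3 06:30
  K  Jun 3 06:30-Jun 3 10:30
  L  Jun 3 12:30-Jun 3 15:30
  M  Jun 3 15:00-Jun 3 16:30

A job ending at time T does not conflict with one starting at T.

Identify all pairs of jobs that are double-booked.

Two intervals overlap when each starts before the other ends.
Sorted by start: F, E, H, G, I, J, K, L, M.
E starts before F ends → F and E overlap.
H starts after F ends — done with F.
H starts after E ends — done with E.
G starts exactly when H ends (back-to-back, no overlap) — done with H.
I starts after G ends — done with G.
J starts after I ends — done with I.
K starts exactly when J ends (back-to-back, no overlap) — done with J.
L starts after K ends — done with K.
M starts before L ends → L and M overlap.

E & F, L & M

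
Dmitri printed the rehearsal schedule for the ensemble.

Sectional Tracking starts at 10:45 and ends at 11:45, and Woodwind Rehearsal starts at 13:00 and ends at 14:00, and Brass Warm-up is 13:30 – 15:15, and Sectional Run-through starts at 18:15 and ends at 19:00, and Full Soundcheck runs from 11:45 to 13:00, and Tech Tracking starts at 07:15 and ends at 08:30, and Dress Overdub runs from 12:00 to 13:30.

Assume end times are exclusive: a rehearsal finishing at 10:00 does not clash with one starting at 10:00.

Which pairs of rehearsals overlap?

Brass Warm-up & Woodwind Rehearsal, Dress Overdub & Full Soundcheck, Dress Overdub & Woodwind Rehearsal

Two intervals overlap when each starts before the other ends.
Sorted by start: Tech Tracking, Sectional Tracking, Full Soundcheck, Dress Overdub, Woodwind Rehearsal, Brass Warm-up, Sectional Run-through.
Sectional Tracking starts after Tech Tracking ends, so Tech Tracking has no further overlaps.
Full Soundcheck starts exactly when Sectional Tracking ends (back-to-back, no overlap), so Sectional Tracking has no further overlaps.
Dress Overdub starts before Full Soundcheck ends → Full Soundcheck and Dress Overdub overlap.
Woodwind Rehearsal starts exactly when Full Soundcheck ends (back-to-back, no overlap), so Full Soundcheck has no further overlaps.
Woodwind Rehearsal starts before Dress Overdub ends → Dress Overdub and Woodwind Rehearsal overlap.
Brass Warm-up starts exactly when Dress Overdub ends (back-to-back, no overlap), so Dress Overdub has no further overlaps.
Brass Warm-up starts before Woodwind Rehearsal ends → Woodwind Rehearsal and Brass Warm-up overlap.
Sectional Run-through starts after Woodwind Rehearsal ends.
Sectional Run-through starts after Brass Warm-up ends.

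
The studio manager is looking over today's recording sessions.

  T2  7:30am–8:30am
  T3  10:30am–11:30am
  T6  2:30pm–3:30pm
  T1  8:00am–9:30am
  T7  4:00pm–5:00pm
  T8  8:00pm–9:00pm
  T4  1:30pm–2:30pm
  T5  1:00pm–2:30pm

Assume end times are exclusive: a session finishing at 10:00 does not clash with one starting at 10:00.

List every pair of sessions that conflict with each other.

Check each pair: they overlap iff neither finishes before the other starts.
Sorted by start: T2, T1, T3, T5, T4, T6, T7, T8.
T1 starts before T2 ends → T2 and T1 overlap.
T3 starts after T2 ends, so nothing later overlaps T2 either.
T3 starts after T1 ends, so nothing later overlaps T1 either.
T5 starts after T3 ends, so nothing later overlaps T3 either.
T4 starts before T5 ends → T5 and T4 overlap.
T6 starts exactly when T5 ends (back-to-back, no overlap), so nothing later overlaps T5 either.
T6 starts exactly when T4 ends (back-to-back, no overlap), so nothing later overlaps T4 either.
T7 starts after T6 ends, so nothing later overlaps T6 either.
T8 starts after T7 ends.

T1 & T2, T4 & T5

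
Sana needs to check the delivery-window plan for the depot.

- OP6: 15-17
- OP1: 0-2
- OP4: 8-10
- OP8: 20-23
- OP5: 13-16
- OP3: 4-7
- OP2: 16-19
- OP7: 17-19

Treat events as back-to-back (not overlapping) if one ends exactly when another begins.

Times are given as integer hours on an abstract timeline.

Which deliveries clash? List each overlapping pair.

Two intervals overlap when each starts before the other ends.
Sorted by start: OP1, OP3, OP4, OP5, OP6, OP2, OP7, OP8.
OP3 starts after OP1 ends, so nothing later overlaps OP1 either.
OP4 starts after OP3 ends, so nothing later overlaps OP3 either.
OP5 starts after OP4 ends, so nothing later overlaps OP4 either.
OP6 starts before OP5 ends → OP5 and OP6 overlap.
OP2 starts exactly when OP5 ends (back-to-back, no overlap), so nothing later overlaps OP5 either.
OP2 starts before OP6 ends → OP6 and OP2 overlap.
OP7 starts exactly when OP6 ends (back-to-back, no overlap), so nothing later overlaps OP6 either.
OP7 starts before OP2 ends → OP2 and OP7 overlap.
OP8 starts after OP2 ends.
OP8 starts after OP7 ends.

OP2 & OP6, OP2 & OP7, OP5 & OP6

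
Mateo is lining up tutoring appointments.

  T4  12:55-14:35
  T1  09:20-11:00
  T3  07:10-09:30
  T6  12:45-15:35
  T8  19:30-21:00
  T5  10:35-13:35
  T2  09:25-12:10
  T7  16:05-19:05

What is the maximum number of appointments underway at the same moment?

Walk through starts and ends in time order (an end at T is processed before a start at T):
07:10 start T3 → 1
09:20 start T1 → 2
09:25 start T2 → 3
09:30 end T3 → 2
10:35 start T5 → 3
11:00 end T1 → 2
12:10 end T2 → 1
12:45 start T6 → 2
12:55 start T4 → 3
13:35 end T5 → 2
14:35 end T4 → 1
15:35 end T6 → 0
16:05 start T7 → 1
19:05 end T7 → 0
19:30 start T8 → 1
21:00 end T8 → 0
Peak is 3, at 09:25 (T1, T2, T3).

3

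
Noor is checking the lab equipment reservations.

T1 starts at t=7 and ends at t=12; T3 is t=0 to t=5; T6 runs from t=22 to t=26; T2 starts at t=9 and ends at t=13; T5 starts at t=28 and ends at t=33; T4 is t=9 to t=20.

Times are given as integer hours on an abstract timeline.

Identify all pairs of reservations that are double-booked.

Sorted by start: T3, T1, T2, T4, T6, T5.
T1 starts after T3 ends, so nothing later overlaps T3 either.
T2 starts before T1 ends → T1 and T2 overlap.
T4 starts before T1 ends → T1 and T4 overlap.
T6 starts after T1 ends, so nothing later overlaps T1 either.
T4 starts before T2 ends → T2 and T4 overlap.
T6 starts after T2 ends, so nothing later overlaps T2 either.
T6 starts after T4 ends, so nothing later overlaps T4 either.
T5 starts after T6 ends.

T1 & T2, T1 & T4, T2 & T4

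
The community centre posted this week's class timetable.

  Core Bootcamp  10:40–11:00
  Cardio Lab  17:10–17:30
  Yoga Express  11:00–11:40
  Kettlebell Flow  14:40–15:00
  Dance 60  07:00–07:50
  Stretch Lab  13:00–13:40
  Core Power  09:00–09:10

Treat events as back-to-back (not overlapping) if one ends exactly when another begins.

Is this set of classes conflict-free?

Sorted by start: Dance 60, Core Power, Core Bootcamp, Yoga Express, Stretch Lab, Kettlebell Flow, Cardio Lab.
Core Power starts after Dance 60 ends; Dance 60 is clear from here.
Core Bootcamp starts after Core Power ends; Core Power is clear from here.
Yoga Express starts exactly when Core Bootcamp ends (back-to-back, no overlap); Core Bootcamp is clear from here.
Stretch Lab starts after Yoga Express ends; Yoga Express is clear from here.
Kettlebell Flow starts after Stretch Lab ends; Stretch Lab is clear from here.
Cardio Lab starts after Kettlebell Flow ends.
Every pair is clear; the schedule has no overlaps.

Yes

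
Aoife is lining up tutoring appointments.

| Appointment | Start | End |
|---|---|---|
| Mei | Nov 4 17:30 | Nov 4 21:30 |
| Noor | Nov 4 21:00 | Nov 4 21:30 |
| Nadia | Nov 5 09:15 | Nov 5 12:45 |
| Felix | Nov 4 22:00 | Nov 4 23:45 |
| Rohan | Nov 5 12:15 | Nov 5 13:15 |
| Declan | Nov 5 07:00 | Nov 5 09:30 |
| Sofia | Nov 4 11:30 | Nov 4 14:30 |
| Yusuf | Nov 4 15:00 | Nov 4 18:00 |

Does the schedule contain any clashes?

Sorted by start: Sofia, Yusuf, Mei, Noor, Felix, Declan, Nadia, Rohan.
Yusuf starts after Sofia ends, so Sofia has no further overlaps.
Mei starts before Yusuf ends → Yusuf and Mei overlap.
That's a conflict, so the schedule is not conflict-free.

Yes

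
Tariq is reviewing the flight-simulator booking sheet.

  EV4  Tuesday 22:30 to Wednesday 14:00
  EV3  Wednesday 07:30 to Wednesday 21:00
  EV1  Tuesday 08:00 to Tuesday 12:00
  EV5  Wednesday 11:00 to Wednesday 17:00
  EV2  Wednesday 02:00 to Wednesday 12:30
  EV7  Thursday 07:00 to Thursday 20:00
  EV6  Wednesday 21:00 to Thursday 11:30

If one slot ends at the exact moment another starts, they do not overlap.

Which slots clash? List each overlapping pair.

EV2 & EV3, EV2 & EV4, EV2 & EV5, EV3 & EV4, EV3 & EV5, EV4 & EV5, EV6 & EV7

Sorted by start: EV1, EV4, EV2, EV3, EV5, EV6, EV7.
EV4 starts after EV1 ends; EV1 is clear from here.
EV2 starts before EV4 ends → EV4 and EV2 overlap.
EV3 starts before EV4 ends → EV4 and EV3 overlap.
EV5 starts before EV4 ends → EV4 and EV5 overlap.
EV6 starts after EV4 ends; EV4 is clear from here.
EV3 starts before EV2 ends → EV2 and EV3 overlap.
EV5 starts before EV2 ends → EV2 and EV5 overlap.
EV6 starts after EV2 ends; EV2 is clear from here.
EV5 starts before EV3 ends → EV3 and EV5 overlap.
EV6 starts exactly when EV3 ends (back-to-back, no overlap); EV3 is clear from here.
EV6 starts after EV5 ends; EV5 is clear from here.
EV7 starts before EV6 ends → EV6 and EV7 overlap.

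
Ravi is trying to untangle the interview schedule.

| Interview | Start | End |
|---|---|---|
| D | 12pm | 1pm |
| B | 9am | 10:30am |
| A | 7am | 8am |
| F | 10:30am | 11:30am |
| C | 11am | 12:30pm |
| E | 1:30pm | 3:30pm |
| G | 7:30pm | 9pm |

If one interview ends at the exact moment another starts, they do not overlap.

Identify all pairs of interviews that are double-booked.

C & D, C & F

Sorted by start: A, B, F, C, D, E, G.
B starts after A ends, so nothing later overlaps A either.
F starts exactly when B ends (back-to-back, no overlap), so nothing later overlaps B either.
C starts before F ends → F and C overlap.
D starts after F ends, so nothing later overlaps F either.
D starts before C ends → C and D overlap.
E starts after C ends, so nothing later overlaps C either.
E starts after D ends, so nothing later overlaps D either.
G starts after E ends.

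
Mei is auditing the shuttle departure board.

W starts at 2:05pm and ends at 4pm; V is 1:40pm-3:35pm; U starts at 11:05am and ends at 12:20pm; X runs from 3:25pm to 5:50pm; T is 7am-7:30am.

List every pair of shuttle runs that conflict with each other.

V & W, V & X, W & X

Sorted by start: T, U, V, W, X.
U starts after T ends — done with T.
V starts after U ends — done with U.
W starts before V ends → V and W overlap.
X starts before V ends → V and X overlap.
X starts before W ends → W and X overlap.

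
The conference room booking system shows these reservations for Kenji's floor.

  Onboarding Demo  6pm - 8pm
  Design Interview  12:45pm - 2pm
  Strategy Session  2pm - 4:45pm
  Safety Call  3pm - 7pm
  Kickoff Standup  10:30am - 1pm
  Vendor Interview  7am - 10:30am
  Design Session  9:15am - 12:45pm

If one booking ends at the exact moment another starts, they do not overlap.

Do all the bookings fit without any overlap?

No

Sorted by start: Vendor Interview, Design Session, Kickoff Standup, Design Interview, Strategy Session, Safety Call, Onboarding Demo.
Design Session starts before Vendor Interview ends → Vendor Interview and Design Session overlap.
That's a conflict, so the schedule is not conflict-free.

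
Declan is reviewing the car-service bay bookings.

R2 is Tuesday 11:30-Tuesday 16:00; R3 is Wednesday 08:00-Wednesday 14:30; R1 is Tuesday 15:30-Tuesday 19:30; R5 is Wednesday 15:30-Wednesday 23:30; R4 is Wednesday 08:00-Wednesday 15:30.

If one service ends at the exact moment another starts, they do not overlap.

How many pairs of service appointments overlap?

Sorted by start: R2, R1, R3, R4, R5.
R1 starts before R2 ends → R2 and R1 overlap.
R3 starts after R2 ends, so R2 has no further overlaps.
R3 starts after R1 ends, so R1 has no further overlaps.
R4 starts before R3 ends → R3 and R4 overlap.
R5 starts after R3 ends.
R5 starts exactly when R4 ends (back-to-back, no overlap).
Overlapping pairs: R1 & R2, R3 & R4 — 2 in total.

2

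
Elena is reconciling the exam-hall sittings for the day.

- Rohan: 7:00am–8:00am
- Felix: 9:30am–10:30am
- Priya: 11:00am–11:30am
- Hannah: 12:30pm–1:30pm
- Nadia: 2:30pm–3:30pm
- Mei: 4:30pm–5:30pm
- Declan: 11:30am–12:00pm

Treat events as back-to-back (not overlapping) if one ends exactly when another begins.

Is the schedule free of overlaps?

Sorted by start: Rohan, Felix, Priya, Declan, Hannah, Nadia, Mei.
Felix starts after Rohan ends — done with Rohan.
Priya starts after Felix ends — done with Felix.
Declan starts exactly when Priya ends (back-to-back, no overlap) — done with Priya.
Hannah starts after Declan ends — done with Declan.
Nadia starts after Hannah ends — done with Hannah.
Mei starts after Nadia ends.
Every pair is clear; the schedule has no overlaps.

Yes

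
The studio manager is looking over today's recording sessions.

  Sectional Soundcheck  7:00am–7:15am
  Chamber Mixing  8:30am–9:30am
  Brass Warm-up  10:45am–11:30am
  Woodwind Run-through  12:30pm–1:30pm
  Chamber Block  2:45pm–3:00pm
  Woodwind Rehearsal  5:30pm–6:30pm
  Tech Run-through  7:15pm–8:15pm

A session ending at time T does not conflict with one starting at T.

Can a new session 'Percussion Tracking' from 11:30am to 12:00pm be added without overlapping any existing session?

Sectional Soundcheck: ends 7:15am at or before Percussion Tracking starts 11:30am → clear.
Chamber Mixing: ends 9:30am at or before Percussion Tracking starts 11:30am → clear.
Brass Warm-up: ends 11:30am at or before Percussion Tracking starts 11:30am → clear.
Woodwind Run-through: starts 12:30pm at or after Percussion Tracking ends 12:00pm → clear.
Chamber Block: starts 2:45pm at or after Percussion Tracking ends 12:00pm → clear.
Woodwind Rehearsal: starts 5:30pm at or after Percussion Tracking ends 12:00pm → clear.
Tech Run-through: starts 7:15pm at or after Percussion Tracking ends 12:00pm → clear.

Yes — the slot is free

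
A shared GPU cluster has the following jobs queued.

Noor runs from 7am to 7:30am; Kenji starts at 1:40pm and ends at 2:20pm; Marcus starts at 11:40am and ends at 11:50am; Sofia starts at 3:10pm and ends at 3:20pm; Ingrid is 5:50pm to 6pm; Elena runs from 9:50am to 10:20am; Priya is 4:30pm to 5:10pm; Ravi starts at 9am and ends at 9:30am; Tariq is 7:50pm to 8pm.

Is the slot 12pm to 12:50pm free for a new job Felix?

Yes — the slot is free

Noor: ends 7:30am at or before Felix starts 12pm → clear.
Ravi: ends 9:30am at or before Felix starts 12pm → clear.
Elena: ends 10:20am at or before Felix starts 12pm → clear.
Marcus: ends 11:50am at or before Felix starts 12pm → clear.
Kenji: starts 1:40pm at or after Felix ends 12:50pm → clear.
Sofia: starts 3:10pm at or after Felix ends 12:50pm → clear.
Priya: starts 4:30pm at or after Felix ends 12:50pm → clear.
Ingrid: starts 5:50pm at or after Felix ends 12:50pm → clear.
Tariq: starts 7:50pm at or after Felix ends 12:50pm → clear.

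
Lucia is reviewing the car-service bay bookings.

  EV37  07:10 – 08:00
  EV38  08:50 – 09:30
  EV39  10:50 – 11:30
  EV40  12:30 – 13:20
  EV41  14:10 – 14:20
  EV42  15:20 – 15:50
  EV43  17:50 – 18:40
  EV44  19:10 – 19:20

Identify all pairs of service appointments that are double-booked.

no conflicts

Check each pair: they overlap iff neither finishes before the other starts.
Sorted by start: EV37, EV38, EV39, EV40, EV41, EV42, EV43, EV44.
EV38 starts after EV37 ends — done with EV37.
EV39 starts after EV38 ends — done with EV38.
EV40 starts after EV39 ends — done with EV39.
EV41 starts after EV40 ends — done with EV40.
EV42 starts after EV41 ends — done with EV41.
EV43 starts after EV42 ends — done with EV42.
EV44 starts after EV43 ends.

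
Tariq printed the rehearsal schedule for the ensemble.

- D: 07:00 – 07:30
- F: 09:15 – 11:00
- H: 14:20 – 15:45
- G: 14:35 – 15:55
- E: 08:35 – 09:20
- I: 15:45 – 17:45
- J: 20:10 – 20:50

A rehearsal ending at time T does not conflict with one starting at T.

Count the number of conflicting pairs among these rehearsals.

3

Two intervals overlap when each starts before the other ends.
Sorted by start: D, E, F, H, G, I, J.
E starts after D ends, so D has no further overlaps.
F starts before E ends → E and F overlap.
H starts after E ends, so E has no further overlaps.
H starts after F ends, so F has no further overlaps.
G starts before H ends → H and G overlap.
I starts exactly when H ends (back-to-back, no overlap), so H has no further overlaps.
I starts before G ends → G and I overlap.
J starts after G ends.
J starts after I ends.
Overlapping pairs: E & F, G & H, G & I — 3 in total.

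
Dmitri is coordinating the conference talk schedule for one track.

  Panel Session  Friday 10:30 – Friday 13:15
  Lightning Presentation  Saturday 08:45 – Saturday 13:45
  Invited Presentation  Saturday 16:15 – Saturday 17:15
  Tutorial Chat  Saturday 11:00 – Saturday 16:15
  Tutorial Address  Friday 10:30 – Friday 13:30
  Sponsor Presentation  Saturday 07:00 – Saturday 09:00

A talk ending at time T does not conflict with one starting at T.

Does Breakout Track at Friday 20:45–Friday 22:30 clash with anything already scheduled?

Panel Session: ends Friday 13:15 at or before Breakout Track starts Friday 20:45 → clear.
Tutorial Address: ends Friday 13:30 at or before Breakout Track starts Friday 20:45 → clear.
Sponsor Presentation: starts Saturday 07:00 at or after Breakout Track ends Friday 22:30 → clear.
Lightning Presentation: starts Saturday 08:45 at or after Breakout Track ends Friday 22:30 → clear.
Tutorial Chat: starts Saturday 11:00 at or after Breakout Track ends Friday 22:30 → clear.
Invited Presentation: starts Saturday 16:15 at or after Breakout Track ends Friday 22:30 → clear.

No — it doesn't clash with anything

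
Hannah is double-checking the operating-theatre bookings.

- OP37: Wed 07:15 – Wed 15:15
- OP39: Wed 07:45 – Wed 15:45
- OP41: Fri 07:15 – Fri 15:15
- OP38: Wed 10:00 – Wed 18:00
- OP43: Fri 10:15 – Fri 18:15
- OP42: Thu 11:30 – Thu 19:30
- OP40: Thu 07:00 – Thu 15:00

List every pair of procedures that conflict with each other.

OP37 & OP38, OP37 & OP39, OP38 & OP39, OP40 & OP42, OP41 & OP43

Sorted by start: OP37, OP39, OP38, OP40, OP42, OP41, OP43.
OP39 starts before OP37 ends → OP37 and OP39 overlap.
OP38 starts before OP37 ends → OP37 and OP38 overlap.
OP40 starts after OP37 ends, so OP37 has no further overlaps.
OP38 starts before OP39 ends → OP39 and OP38 overlap.
OP40 starts after OP39 ends, so OP39 has no further overlaps.
OP40 starts after OP38 ends, so OP38 has no further overlaps.
OP42 starts before OP40 ends → OP40 and OP42 overlap.
OP41 starts after OP40 ends, so OP40 has no further overlaps.
OP41 starts after OP42 ends, so OP42 has no further overlaps.
OP43 starts before OP41 ends → OP41 and OP43 overlap.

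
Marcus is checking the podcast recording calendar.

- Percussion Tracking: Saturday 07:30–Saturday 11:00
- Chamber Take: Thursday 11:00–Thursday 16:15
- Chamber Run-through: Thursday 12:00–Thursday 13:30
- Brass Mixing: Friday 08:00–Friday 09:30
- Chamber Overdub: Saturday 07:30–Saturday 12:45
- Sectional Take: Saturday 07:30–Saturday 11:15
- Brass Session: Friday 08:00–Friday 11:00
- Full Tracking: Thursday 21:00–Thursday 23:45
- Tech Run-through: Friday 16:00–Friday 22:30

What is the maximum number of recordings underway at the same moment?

3

Walk through starts and ends in time order (an end at T is processed before a start at T):
Thursday 11:00 start Chamber Take → 1
Thursday 12:00 start Chamber Run-through → 2
Thursday 13:30 end Chamber Run-through → 1
Thursday 16:15 end Chamber Take → 0
Thursday 21:00 start Full Tracking → 1
Thursday 23:45 end Full Tracking → 0
Friday 08:00 start Brass Mixing → 1
Friday 08:00 start Brass Session → 2
Friday 09:30 end Brass Mixing → 1
Friday 11:00 end Brass Session → 0
Friday 16:00 start Tech Run-through → 1
Friday 22:30 end Tech Run-through → 0
Saturday 07:30 start Chamber Overdub → 1
Saturday 07:30 start Percussion Tracking → 2
Saturday 07:30 start Sectional Take → 3
Saturday 11:00 end Percussion Tracking → 2
Saturday 11:15 end Sectional Take → 1
Saturday 12:45 end Chamber Overdub → 0
Peak is 3, at Saturday 07:30 (Chamber Overdub, Percussion Tracking, Sectional Take).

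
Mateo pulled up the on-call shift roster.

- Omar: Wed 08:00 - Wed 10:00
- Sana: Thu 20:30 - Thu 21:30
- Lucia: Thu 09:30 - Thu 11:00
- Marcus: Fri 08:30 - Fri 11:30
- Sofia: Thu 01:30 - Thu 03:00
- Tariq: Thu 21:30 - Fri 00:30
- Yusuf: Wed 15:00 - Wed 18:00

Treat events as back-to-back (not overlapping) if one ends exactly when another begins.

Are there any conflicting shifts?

No

Two intervals overlap when each starts before the other ends.
Sorted by start: Omar, Yusuf, Sofia, Lucia, Sana, Tariq, Marcus.
Yusuf starts after Omar ends, so nothing later overlaps Omar either.
Sofia starts after Yusuf ends, so nothing later overlaps Yusuf either.
Lucia starts after Sofia ends, so nothing later overlaps Sofia either.
Sana starts after Lucia ends, so nothing later overlaps Lucia either.
Tariq starts exactly when Sana ends (back-to-back, no overlap), so nothing later overlaps Sana either.
Marcus starts after Tariq ends.
Every pair is clear; the schedule has no overlaps.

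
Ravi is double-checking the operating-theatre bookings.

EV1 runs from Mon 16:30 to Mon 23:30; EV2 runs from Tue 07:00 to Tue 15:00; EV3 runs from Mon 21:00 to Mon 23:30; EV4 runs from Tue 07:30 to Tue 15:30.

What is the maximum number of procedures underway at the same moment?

2

Walk through starts and ends in time order (an end at T is processed before a start at T):
Mon 16:30 start EV1 → 1
Mon 21:00 start EV3 → 2
Mon 23:30 end EV1 → 1
Mon 23:30 end EV3 → 0
Tue 07:00 start EV2 → 1
Tue 07:30 start EV4 → 2
Tue 15:00 end EV2 → 1
Tue 15:30 end EV4 → 0
Peak is 2, at Mon 21:00 (EV1, EV3).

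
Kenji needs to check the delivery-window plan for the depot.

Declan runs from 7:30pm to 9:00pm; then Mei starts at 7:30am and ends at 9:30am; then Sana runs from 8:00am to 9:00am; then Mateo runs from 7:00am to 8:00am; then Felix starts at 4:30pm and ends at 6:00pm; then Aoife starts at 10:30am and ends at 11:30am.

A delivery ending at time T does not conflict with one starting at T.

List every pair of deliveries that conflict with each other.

Sorted by start: Mateo, Mei, Sana, Aoife, Felix, Declan.
Mei starts before Mateo ends → Mateo and Mei overlap.
Sana starts exactly when Mateo ends (back-to-back, no overlap) — done with Mateo.
Sana starts before Mei ends → Mei and Sana overlap.
Aoife starts after Mei ends — done with Mei.
Aoife starts after Sana ends — done with Sana.
Felix starts after Aoife ends — done with Aoife.
Declan starts after Felix ends.

Mateo & Mei, Mei & Sana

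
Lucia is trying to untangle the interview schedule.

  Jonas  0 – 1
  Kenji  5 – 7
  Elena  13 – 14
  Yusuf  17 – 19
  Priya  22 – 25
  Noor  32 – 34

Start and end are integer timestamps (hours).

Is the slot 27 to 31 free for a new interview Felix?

Jonas: ends 1 at or before Felix starts 27 → clear.
Kenji: ends 7 at or before Felix starts 27 → clear.
Elena: ends 14 at or before Felix starts 27 → clear.
Yusuf: ends 19 at or before Felix starts 27 → clear.
Priya: ends 25 at or before Felix starts 27 → clear.
Noor: starts 32 at or after Felix ends 31 → clear.

Yes — the slot is free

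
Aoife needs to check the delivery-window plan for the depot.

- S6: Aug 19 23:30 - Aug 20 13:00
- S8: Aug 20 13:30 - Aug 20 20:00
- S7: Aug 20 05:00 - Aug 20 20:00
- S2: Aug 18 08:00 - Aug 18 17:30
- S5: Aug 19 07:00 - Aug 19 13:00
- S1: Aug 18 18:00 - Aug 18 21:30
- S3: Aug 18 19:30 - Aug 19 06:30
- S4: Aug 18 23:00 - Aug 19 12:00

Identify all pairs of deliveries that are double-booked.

Two intervals overlap when each starts before the other ends.
Sorted by start: S2, S1, S3, S4, S5, S6, S7, S8.
S1 starts after S2 ends; S2 is clear from here.
S3 starts before S1 ends → S1 and S3 overlap.
S4 starts after S1 ends; S1 is clear from here.
S4 starts before S3 ends → S3 and S4 overlap.
S5 starts after S3 ends; S3 is clear from here.
S5 starts before S4 ends → S4 and S5 overlap.
S6 starts after S4 ends; S4 is clear from here.
S6 starts after S5 ends; S5 is clear from here.
S7 starts before S6 ends → S6 and S7 overlap.
S8 starts after S6 ends.
S8 starts before S7 ends → S7 and S8 overlap.

S1 & S3, S3 & S4, S4 & S5, S6 & S7, S7 & S8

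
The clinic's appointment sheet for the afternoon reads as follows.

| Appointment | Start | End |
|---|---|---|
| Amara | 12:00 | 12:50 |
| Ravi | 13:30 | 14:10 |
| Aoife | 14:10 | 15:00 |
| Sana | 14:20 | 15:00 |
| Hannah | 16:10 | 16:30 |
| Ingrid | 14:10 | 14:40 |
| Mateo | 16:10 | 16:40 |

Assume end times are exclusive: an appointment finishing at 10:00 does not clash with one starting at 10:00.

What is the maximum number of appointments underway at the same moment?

3

Sweep the timeline, counting +1 at each start and −1 at each end (ends before starts at a tie):
12:00 start Amara → 1
12:50 end Amara → 0
13:30 start Ravi → 1
14:10 end Ravi → 0
14:10 start Aoife → 1
14:10 start Ingrid → 2
14:20 start Sana → 3
14:40 end Ingrid → 2
15:00 end Aoife → 1
15:00 end Sana → 0
16:10 start Hannah → 1
16:10 start Mateo → 2
16:30 end Hannah → 1
16:40 end Mateo → 0
Peak is 3, at 14:20 (Aoife, Ingrid, Sana).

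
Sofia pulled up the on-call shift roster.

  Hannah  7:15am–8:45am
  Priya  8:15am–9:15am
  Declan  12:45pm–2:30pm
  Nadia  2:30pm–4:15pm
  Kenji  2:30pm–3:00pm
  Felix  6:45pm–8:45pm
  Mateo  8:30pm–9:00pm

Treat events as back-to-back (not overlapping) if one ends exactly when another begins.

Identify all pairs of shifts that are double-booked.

Felix & Mateo, Hannah & Priya, Kenji & Nadia

Sorted by start: Hannah, Priya, Declan, Nadia, Kenji, Felix, Mateo.
Priya starts before Hannah ends → Hannah and Priya overlap.
Declan starts after Hannah ends, so Hannah has no further overlaps.
Declan starts after Priya ends, so Priya has no further overlaps.
Nadia starts exactly when Declan ends (back-to-back, no overlap), so Declan has no further overlaps.
Kenji starts before Nadia ends → Nadia and Kenji overlap.
Felix starts after Nadia ends, so Nadia has no further overlaps.
Felix starts after Kenji ends, so Kenji has no further overlaps.
Mateo starts before Felix ends → Felix and Mateo overlap.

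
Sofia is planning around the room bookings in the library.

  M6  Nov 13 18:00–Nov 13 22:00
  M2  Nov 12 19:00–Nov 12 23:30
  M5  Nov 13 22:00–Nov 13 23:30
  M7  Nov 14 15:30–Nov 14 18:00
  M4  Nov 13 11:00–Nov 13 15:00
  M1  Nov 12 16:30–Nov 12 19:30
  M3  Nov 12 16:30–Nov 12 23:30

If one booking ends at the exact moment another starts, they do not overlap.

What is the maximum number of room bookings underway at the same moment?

3

Sort all start/end points and keep a running count:
Nov 12 16:30 start M1 → 1
Nov 12 16:30 start M3 → 2
Nov 12 19:00 start M2 → 3
Nov 12 19:30 end M1 → 2
Nov 12 23:30 end M2 → 1
Nov 12 23:30 end M3 → 0
Nov 13 11:00 start M4 → 1
Nov 13 15:00 end M4 → 0
Nov 13 18:00 start M6 → 1
Nov 13 22:00 end M6 → 0
Nov 13 22:00 start M5 → 1
Nov 13 23:30 end M5 → 0
Nov 14 15:30 start M7 → 1
Nov 14 18:00 end M7 → 0
Peak is 3, at Nov 12 19:00 (M1, M2, M3).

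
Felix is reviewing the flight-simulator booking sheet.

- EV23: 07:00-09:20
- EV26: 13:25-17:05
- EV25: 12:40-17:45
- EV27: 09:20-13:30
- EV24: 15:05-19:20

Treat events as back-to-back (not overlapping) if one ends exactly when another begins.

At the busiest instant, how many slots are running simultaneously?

3

Sweep the timeline, counting +1 at each start and −1 at each end (ends before starts at a tie):
07:00 start EV23 → 1
09:20 end EV23 → 0
09:20 start EV27 → 1
12:40 start EV25 → 2
13:25 start EV26 → 3
13:30 end EV27 → 2
15:05 start EV24 → 3
17:05 end EV26 → 2
17:45 end EV25 → 1
19:20 end EV24 → 0
Peak is 3, at 13:25 (EV25, EV26, EV27).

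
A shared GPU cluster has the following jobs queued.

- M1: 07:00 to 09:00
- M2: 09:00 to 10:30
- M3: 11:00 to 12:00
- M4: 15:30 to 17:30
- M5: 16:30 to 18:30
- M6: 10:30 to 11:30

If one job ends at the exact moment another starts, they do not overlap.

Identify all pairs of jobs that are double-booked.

Two intervals overlap when each starts before the other ends.
Sorted by start: M1, M2, M6, M3, M4, M5.
M2 starts exactly when M1 ends (back-to-back, no overlap) — done with M1.
M6 starts exactly when M2 ends (back-to-back, no overlap) — done with M2.
M3 starts before M6 ends → M6 and M3 overlap.
M4 starts after M6 ends — done with M6.
M4 starts after M3 ends — done with M3.
M5 starts before M4 ends → M4 and M5 overlap.

M3 & M6, M4 & M5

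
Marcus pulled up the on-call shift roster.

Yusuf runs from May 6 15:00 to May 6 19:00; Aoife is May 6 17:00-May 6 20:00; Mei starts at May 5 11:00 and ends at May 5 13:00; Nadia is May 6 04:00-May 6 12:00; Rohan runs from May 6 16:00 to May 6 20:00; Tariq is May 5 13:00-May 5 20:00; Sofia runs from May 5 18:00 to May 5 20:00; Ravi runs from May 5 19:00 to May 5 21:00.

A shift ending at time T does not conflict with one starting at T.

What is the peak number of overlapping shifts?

3

Sweep the timeline, counting +1 at each start and −1 at each end (ends before starts at a tie):
May 5 11:00 start Mei → 1
May 5 13:00 end Mei → 0
May 5 13:00 start Tariq → 1
May 5 18:00 start Sofia → 2
May 5 19:00 start Ravi → 3
May 5 20:00 end Sofia → 2
May 5 20:00 end Tariq → 1
May 5 21:00 end Ravi → 0
May 6 04:00 start Nadia → 1
May 6 12:00 end Nadia → 0
May 6 15:00 start Yusuf → 1
May 6 16:00 start Rohan → 2
May 6 17:00 start Aoife → 3
May 6 19:00 end Yusuf → 2
May 6 20:00 end Aoife → 1
May 6 20:00 end Rohan → 0
Peak is 3, at May 5 19:00 (Ravi, Sofia, Tariq).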